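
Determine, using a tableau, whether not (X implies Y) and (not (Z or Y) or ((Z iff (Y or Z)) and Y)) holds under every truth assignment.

Not valid

Assume the negation and expand:
Initial set: {F (not (X implies Y) and (not (Z or Y) or ((Z iff (Y or Z)) and Y)))}.
F (not (X implies Y) and (not (Z or Y) or ((Z iff (Y or Z)) and Y))): β-rule — branch into F not (X implies Y)  //  F (not (Z or Y) or ((Z iff (Y or Z)) and Y)).
  branch 1 (add F not (X implies Y)):
    F not (X implies Y): β-rule — branch into F X  //  T Y.
      branch 1.1 (add F X):
        ○ open, literals {X=F}.
      branch 1.2 (add T Y):
        ○ open, literals {Y=T}.
  branch 2 (add F (not (Z or Y) or ((Z iff (Y or Z)) and Y))):
    F (not (Z or Y) or ((Z iff (Y or Z)) and Y)): α-rule — add F not (Z or Y), F ((Z iff (Y or Z)) and Y).
    F not (Z or Y): β-rule — branch into T Z  //  T Y.
      branch 2.1 (add T Z):
        F ((Z iff (Y or Z)) and Y): β-rule — branch into F (Z iff (Y or Z))  //  F Y.
          branch 2.1.1 (add F (Z iff (Y or Z))):
            F (Z iff (Y or Z)): β-rule — branch into T Z, F (Y or Z)  //  F Z, T (Y or Z).
              branch 2.1.1.1 (add T Z, F (Y or Z)):
                F (Y or Z): α-rule — add F Y, F Z.
                × closes — contains both Z and not Z.
              branch 2.1.1.2 (add F Z, T (Y or Z)):
                × closes — contains both Z and not Z.
          branch 2.1.2 (add F Y):
            ○ open, literals {Y=F, Z=T}.
      branch 2.2 (add T Y):
        F ((Z iff (Y or Z)) and Y): β-rule — branch into F (Z iff (Y or Z))  //  F Y.
          branch 2.2.1 (add F (Z iff (Y or Z))):
            F (Z iff (Y or Z)): β-rule — branch into T Z, F (Y or Z)  //  F Z, T (Y or Z).
              branch 2.2.1.1 (add T Z, F (Y or Z)):
                F (Y or Z): α-rule — add F Y, F Z.
                × closes — contains both Y and not Y.
              branch 2.2.1.2 (add F Z, T (Y or Z)):
                T (Y or Z): β-rule — branch into T Y  //  T Z.
                  branch 2.2.1.2.1 (add T Y):
                    ○ open, literals {Y=T, Z=F}.
                  branch 2.2.1.2.2 (add T Z):
                    × closes — contains both Z and not Z.
          branch 2.2.2 (add F Y):
            × closes — contains both Y and not Y.
5 branches closed, 4 open.
An open branch gives a countermodel: X=F (unmentioned atoms arbitrary); under it the original formula is false.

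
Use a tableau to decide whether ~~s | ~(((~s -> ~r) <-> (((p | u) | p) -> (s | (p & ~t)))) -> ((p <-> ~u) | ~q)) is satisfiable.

Initial set: {(~~s | ~(((~s -> ~r) <-> (((p | u) | p) -> (s | (p & ~t)))) -> ((p <-> ~u) | ~q)))}.
(~~s | ~(((~s -> ~r) <-> (((p | u) | p) -> (s | (p & ~t)))) -> ((p <-> ~u) | ~q))): β-rule — branch into ~~s  //  ~(((~s -> ~r) <-> (((p | u) | p) -> (s | (p & ~t)))) -> ((p <-> ~u) | ~q)).
  branch 1 (add ~~s):
    ~~s: drop double negation, giving s.
    ○ open, literals {s=1}.
  branch 2 (add ~(((~s -> ~r) <-> (((p | u) | p) -> (s | (p & ~t)))) -> ((p <-> ~u) | ~q))):
    ~(((~s -> ~r) <-> (((p | u) | p) -> (s | (p & ~t)))) -> ((p <-> ~u) | ~q)): α-rule — add ((~s -> ~r) <-> (((p | u) | p) -> (s | (p & ~t)))), ~((p <-> ~u) | ~q).
    ~((p <-> ~u) | ~q): α-rule — add ~(p <-> ~u), ~~q.
    ((~s -> ~r) <-> (((p | u) | p) -> (s | (p & ~t)))): β-rule — branch into (~s -> ~r), (((p | u) | p) -> (s | (p & ~t)))  //  ~(~s -> ~r), ~(((p | u) | p) -> (s | (p & ~t))).
      branch 2.1 (add (~s -> ~r), (((p | u) | p) -> (s | (p & ~t)))):
        ~(p <-> ~u): β-rule — branch into p, ~~u  //  ~p, ~u.
          branch 2.1.1 (add p, ~~u):
            (~s -> ~r): β-rule — branch into ~~s  //  ~r.
              branch 2.1.1.1 (add ~~s):
                (((p | u) | p) -> (s | (p & ~t))): β-rule — branch into ~((p | u) | p)  //  (s | (p & ~t)).
                  branch 2.1.1.1.1 (add ~((p | u) | p)):
                    ~((p | u) | p): α-rule — add ~(p | u), ~p.
                    × closes — contains both p and ~p.
                  branch 2.1.1.1.2 (add (s | (p & ~t))):
                    (s | (p & ~t)): β-rule — branch into s  //  (p & ~t).
                      branch 2.1.1.1.2.1 (add s):
                        ○ open, literals {p=1, q=1, s=1, u=1}.
                      branch 2.1.1.1.2.2 (add (p & ~t)):
                        (p & ~t): α-rule — add p, ~t.
                        ○ open, literals {p=1, q=1, s=1, t=0, u=1}.
              branch 2.1.1.2 (add ~r):
                (((p | u) | p) -> (s | (p & ~t))): β-rule — branch into ~((p | u) | p)  //  (s | (p & ~t)).
                  branch 2.1.1.2.1 (add ~((p | u) | p)):
                    ~((p | u) | p): α-rule — add ~(p | u), ~p.
                    × closes — contains both p and ~p.
                  branch 2.1.1.2.2 (add (s | (p & ~t))):
                    (s | (p & ~t)): β-rule — branch into s  //  (p & ~t).
                      branch 2.1.1.2.2.1 (add s):
                        ○ open, literals {p=1, q=1, r=0, s=1, u=1}.
                      branch 2.1.1.2.2.2 (add (p & ~t)):
                        (p & ~t): α-rule — add p, ~t.
                        ○ open, literals {p=1, q=1, r=0, t=0, u=1}.
          branch 2.1.2 (add ~p, ~u):
            (~s -> ~r): β-rule — branch into ~~s  //  ~r.
              branch 2.1.2.1 (add ~~s):
                (((p | u) | p) -> (s | (p & ~t))): β-rule — branch into ~((p | u) | p)  //  (s | (p & ~t)).
                  branch 2.1.2.1.1 (add ~((p | u) | p)):
                    ~((p | u) | p): α-rule — add ~(p | u), ~p.
                    ~(p | u): α-rule — add ~p, ~u.
                    ○ open, literals {p=0, q=1, s=1, u=0}.
                  branch 2.1.2.1.2 (add (s | (p & ~t))):
                    (s | (p & ~t)): β-rule — branch into s  //  (p & ~t).
                      branch 2.1.2.1.2.1 (add s):
                        ○ open, literals {p=0, q=1, s=1, u=0}.
                      branch 2.1.2.1.2.2 (add (p & ~t)):
                        (p & ~t): α-rule — add p, ~t.
                        × closes — contains both p and ~p.
              branch 2.1.2.2 (add ~r):
                (((p | u) | p) -> (s | (p & ~t))): β-rule — branch into ~((p | u) | p)  //  (s | (p & ~t)).
                  branch 2.1.2.2.1 (add ~((p | u) | p)):
                    ~((p | u) | p): α-rule — add ~(p | u), ~p.
                    ~(p | u): α-rule — add ~p, ~u.
                    ○ open, literals {p=0, q=1, r=0, u=0}.
                  branch 2.1.2.2.2 (add (s | (p & ~t))):
                    (s | (p & ~t)): β-rule — branch into s  //  (p & ~t).
                      branch 2.1.2.2.2.1 (add s):
                        ○ open, literals {p=0, q=1, r=0, s=1, u=0}.
                      branch 2.1.2.2.2.2 (add (p & ~t)):
                        (p & ~t): α-rule — add p, ~t.
                        × closes — contains both p and ~p.
      branch 2.2 (add ~(~s -> ~r), ~(((p | u) | p) -> (s | (p & ~t)))):
        ~(~s -> ~r): α-rule — add ~s, ~~r.
        ~(((p | u) | p) -> (s | (p & ~t))): α-rule — add ((p | u) | p), ~(s | (p & ~t)).
        ~(s | (p & ~t)): α-rule — add ~s, ~(p & ~t).
        ~(p <-> ~u): β-rule — branch into p, ~~u  //  ~p, ~u.
          branch 2.2.1 (add p, ~~u):
            ((p | u) | p): β-rule — branch into (p | u)  //  p.
              branch 2.2.1.1 (add (p | u)):
                ~(p & ~t): β-rule — branch into ~p  //  ~~t.
                  branch 2.2.1.1.1 (add ~p):
                    × closes — contains both p and ~p.
                  branch 2.2.1.1.2 (add ~~t):
                    (p | u): β-rule — branch into p  //  u.
                      branch 2.2.1.1.2.1 (add p):
                        ○ open, literals {p=1, q=1, r=1, s=0, t=1, u=1}.
                      branch 2.2.1.1.2.2 (add u):
                        ○ open, literals {p=1, q=1, r=1, s=0, t=1, u=1}.
              branch 2.2.1.2 (add p):
                ~(p & ~t): β-rule — branch into ~p  //  ~~t.
                  branch 2.2.1.2.1 (add ~p):
                    × closes — contains both p and ~p.
                  branch 2.2.1.2.2 (add ~~t):
                    ○ open, literals {p=1, q=1, r=1, s=0, t=1, u=1}.
          branch 2.2.2 (add ~p, ~u):
            ((p | u) | p): β-rule — branch into (p | u)  //  p.
              branch 2.2.2.1 (add (p | u)):
                ~(p & ~t): β-rule — branch into ~p  //  ~~t.
                  branch 2.2.2.1.1 (add ~p):
                    (p | u): β-rule — branch into p  //  u.
                      branch 2.2.2.1.1.1 (add p):
                        × closes — contains both p and ~p.
                      branch 2.2.2.1.1.2 (add u):
                        × closes — contains both u and ~u.
                  branch 2.2.2.1.2 (add ~~t):
                    (p | u): β-rule — branch into p  //  u.
                      branch 2.2.2.1.2.1 (add p):
                        × closes — contains both p and ~p.
                      branch 2.2.2.1.2.2 (add u):
                        × closes — contains both u and ~u.
              branch 2.2.2.2 (add p):
                × closes — contains both p and ~p.
11 branches closed, 12 open.
An open branch gives a satisfying assignment: s=1.

Satisfiable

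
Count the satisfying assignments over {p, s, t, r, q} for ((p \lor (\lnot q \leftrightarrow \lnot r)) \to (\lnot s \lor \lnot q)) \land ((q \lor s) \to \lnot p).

18

Initial set: {(((p \lor (\lnot q \leftrightarrow \lnot r)) \to (\lnot s \lor \lnot q)) \land ((q \lor s) \to \lnot p))}.
(((p \lor (\lnot q \leftrightarrow \lnot r)) \to (\lnot s \lor \lnot q)) \land ((q \lor s) \to \lnot p)): α-rule — add ((p \lor (\lnot q \leftrightarrow \lnot r)) \to (\lnot s \lor \lnot q)), ((q \lor s) \to \lnot p).
((p \lor (\lnot q \leftrightarrow \lnot r)) \to (\lnot s \lor \lnot q)): β-rule — branch into \lnot (p \lor (\lnot q \leftrightarrow \lnot r))  //  (\lnot s \lor \lnot q).
  branch 1 (add \lnot (p \lor (\lnot q \leftrightarrow \lnot r))):
    \lnot (p \lor (\lnot q \leftrightarrow \lnot r)): α-rule — add \lnot p, \lnot (\lnot q \leftrightarrow \lnot r).
    ((q \lor s) \to \lnot p): β-rule — branch into \lnot (q \lor s)  //  \lnot p.
      branch 1.1 (add \lnot (q \lor s)):
        \lnot (q \lor s): α-rule — add \lnot q, \lnot s.
        \lnot (\lnot q \leftrightarrow \lnot r): β-rule — branch into \lnot q, \lnot \lnot r  //  \lnot \lnot q, \lnot r.
          branch 1.1.1 (add \lnot q, \lnot \lnot r):
            ○ open, literals {p=false, q=false, r=true, s=false}.
          branch 1.1.2 (add \lnot \lnot q, \lnot r):
            × closes — contains both q and \lnot q.
      branch 1.2 (add \lnot p):
        \lnot (\lnot q \leftrightarrow \lnot r): β-rule — branch into \lnot q, \lnot \lnot r  //  \lnot \lnot q, \lnot r.
          branch 1.2.1 (add \lnot q, \lnot \lnot r):
            ○ open, literals {p=false, q=false, r=true}.
          branch 1.2.2 (add \lnot \lnot q, \lnot r):
            ○ open, literals {p=false, q=true, r=false}.
  branch 2 (add (\lnot s \lor \lnot q)):
    ((q \lor s) \to \lnot p): β-rule — branch into \lnot (q \lor s)  //  \lnot p.
      branch 2.1 (add \lnot (q \lor s)):
        \lnot (q \lor s): α-rule — add \lnot q, \lnot s.
        (\lnot s \lor \lnot q): β-rule — branch into \lnot s  //  \lnot q.
          branch 2.1.1 (add \lnot s):
            ○ open, literals {q=false, s=false}.
          branch 2.1.2 (add \lnot q):
            ○ open, literals {q=false, s=false}.
      branch 2.2 (add \lnot p):
        (\lnot s \lor \lnot q): β-rule — branch into \lnot s  //  \lnot q.
          branch 2.2.1 (add \lnot s):
            ○ open, literals {p=false, s=false}.
          branch 2.2.2 (add \lnot q):
            ○ open, literals {p=false, q=false}.
1 branch closed, 7 open.
Each open branch fixes some atoms; the unmentioned ones are free. Counting distinct full assignments: branch {p=false, q=false, r=true, s=false} (t) contributes 2 new; branch {p=false, q=false, r=true} (s, t) contributes 2 new; branch {p=false, q=true, r=false} (s, t) contributes 4 new; branch {q=false, s=false} (p, t, r) contributes 6 new; branch {q=false, s=false} (p, t, r) contributes 0 new; branch {p=false, s=false} (t, r, q) contributes 2 new; branch {p=false, q=false} (s, t, r) contributes 2 new. Total: 18.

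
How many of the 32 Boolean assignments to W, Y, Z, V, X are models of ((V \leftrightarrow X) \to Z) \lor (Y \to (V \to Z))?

Initial set: {(((V \leftrightarrow X) \to Z) \lor (Y \to (V \to Z)))}.
(((V \leftrightarrow X) \to Z) \lor (Y \to (V \to Z))): β-rule — branch into ((V \leftrightarrow X) \to Z)  //  (Y \to (V \to Z)).
  branch 1 (add ((V \leftrightarrow X) \to Z)):
    ((V \leftrightarrow X) \to Z): β-rule — branch into \lnot (V \leftrightarrow X)  //  Z.
      branch 1.1 (add \lnot (V \leftrightarrow X)):
        \lnot (V \leftrightarrow X): β-rule — branch into V, \lnot X  //  \lnot V, X.
          branch 1.1.1 (add V, \lnot X):
            ○ open, literals {V=true, X=false}.
          branch 1.1.2 (add \lnot V, X):
            ○ open, literals {V=false, X=true}.
      branch 1.2 (add Z):
        ○ open, literals {Z=true}.
  branch 2 (add (Y \to (V \to Z))):
    (Y \to (V \to Z)): β-rule — branch into \lnot Y  //  (V \to Z).
      branch 2.1 (add \lnot Y):
        ○ open, literals {Y=false}.
      branch 2.2 (add (V \to Z)):
        (V \to Z): β-rule — branch into \lnot V  //  Z.
          branch 2.2.1 (add \lnot V):
            ○ open, literals {V=false}.
          branch 2.2.2 (add Z):
            ○ open, literals {Z=true}.
0 branches closed, 6 open.
Each open branch fixes some atoms; the unmentioned ones are free. Counting distinct full assignments: branch {V=true, X=false} (W, Y, Z) contributes 8 new; branch {V=false, X=true} (W, Y, Z) contributes 8 new; branch {Z=true} (W, Y, V, X) contributes 8 new; branch {Y=false} (W, Z, V, X) contributes 4 new; branch {V=false} (W, Y, Z, X) contributes 2 new; branch {Z=true} (W, Y, V, X) contributes 0 new. Total: 30.

30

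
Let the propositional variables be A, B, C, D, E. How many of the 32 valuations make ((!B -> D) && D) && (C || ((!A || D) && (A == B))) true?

Initial set: {T (((!B -> D) && D) && (C || ((!A || D) && (A == B))))}.
T (((!B -> D) && D) && (C || ((!A || D) && (A == B)))): α-rule — add T ((!B -> D) && D), T (C || ((!A || D) && (A == B))).
T ((!B -> D) && D): α-rule — add T (!B -> D), T D.
T (C || ((!A || D) && (A == B))): β-rule — branch into T C  //  T ((!A || D) && (A == B)).
  branch 1 (add T C):
    T (!B -> D): β-rule — branch into F !B  //  T D.
      branch 1.1 (add F !B):
        ○ open, literals {B=T, C=T, D=T}.
      branch 1.2 (add T D):
        ○ open, literals {C=T, D=T}.
  branch 2 (add T ((!A || D) && (A == B))):
    T ((!A || D) && (A == B)): α-rule — add T (!A || D), T (A == B).
    T (!B -> D): β-rule — branch into F !B  //  T D.
      branch 2.1 (add F !B):
        T (!A || D): β-rule — branch into T !A  //  T D.
          branch 2.1.1 (add T !A):
            T (A == B): β-rule — branch into T A, T B  //  F A, F B.
              branch 2.1.1.1 (add T A, T B):
                × closes — contains both A and !A.
              branch 2.1.1.2 (add F A, F B):
                × closes — contains both B and !B.
          branch 2.1.2 (add T D):
            T (A == B): β-rule — branch into T A, T B  //  F A, F B.
              branch 2.1.2.1 (add T A, T B):
                ○ open, literals {A=T, B=T, D=T}.
              branch 2.1.2.2 (add F A, F B):
                × closes — contains both B and !B.
      branch 2.2 (add T D):
        T (!A || D): β-rule — branch into T !A  //  T D.
          branch 2.2.1 (add T !A):
            T (A == B): β-rule — branch into T A, T B  //  F A, F B.
              branch 2.2.1.1 (add T A, T B):
                × closes — contains both A and !A.
              branch 2.2.1.2 (add F A, F B):
                ○ open, literals {A=F, B=F, D=T}.
          branch 2.2.2 (add T D):
            T (A == B): β-rule — branch into T A, T B  //  F A, F B.
              branch 2.2.2.1 (add T A, T B):
                ○ open, literals {A=T, B=T, D=T}.
              branch 2.2.2.2 (add F A, F B):
                ○ open, literals {A=F, B=F, D=T}.
4 branches closed, 6 open.
Each open branch fixes some atoms; the unmentioned ones are free. Counting distinct full assignments: branch {B=T, C=T, D=T} (A, E) contributes 4 new; branch {C=T, D=T} (A, B, E) contributes 4 new; branch {A=T, B=T, D=T} (C, E) contributes 2 new; branch {A=F, B=F, D=T} (C, E) contributes 2 new; branch {A=T, B=T, D=T} (C, E) contributes 0 new; branch {A=F, B=F, D=T} (C, E) contributes 0 new. Total: 12.

12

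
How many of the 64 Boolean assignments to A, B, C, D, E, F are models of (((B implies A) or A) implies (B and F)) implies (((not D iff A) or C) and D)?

50

Initial set: {((((B implies A) or A) implies (B and F)) implies (((not D iff A) or C) and D))}.
((((B implies A) or A) implies (B and F)) implies (((not D iff A) or C) and D)): β-rule — branch into not (((B implies A) or A) implies (B and F))  //  (((not D iff A) or C) and D).
  branch 1 (add not (((B implies A) or A) implies (B and F))):
    not (((B implies A) or A) implies (B and F)): α-rule — add ((B implies A) or A), not (B and F).
    ((B implies A) or A): β-rule — branch into (B implies A)  //  A.
      branch 1.1 (add (B implies A)):
        not (B and F): β-rule — branch into not B  //  not F.
          branch 1.1.1 (add not B):
            (B implies A): β-rule — branch into not B  //  A.
              branch 1.1.1.1 (add not B):
                ○ open, literals {B=false}.
              branch 1.1.1.2 (add A):
                ○ open, literals {A=true, B=false}.
          branch 1.1.2 (add not F):
            (B implies A): β-rule — branch into not B  //  A.
              branch 1.1.2.1 (add not B):
                ○ open, literals {B=false, F=false}.
              branch 1.1.2.2 (add A):
                ○ open, literals {A=true, F=false}.
      branch 1.2 (add A):
        not (B and F): β-rule — branch into not B  //  not F.
          branch 1.2.1 (add not B):
            ○ open, literals {A=true, B=false}.
          branch 1.2.2 (add not F):
            ○ open, literals {A=true, F=false}.
  branch 2 (add (((not D iff A) or C) and D)):
    (((not D iff A) or C) and D): α-rule — add ((not D iff A) or C), D.
    ((not D iff A) or C): β-rule — branch into (not D iff A)  //  C.
      branch 2.1 (add (not D iff A)):
        (not D iff A): β-rule — branch into not D, A  //  not not D, not A.
          branch 2.1.1 (add not D, A):
            × closes — contains both D and not D.
          branch 2.1.2 (add not not D, not A):
            ○ open, literals {A=false, D=true}.
      branch 2.2 (add C):
        ○ open, literals {C=true, D=true}.
1 branch closed, 8 open.
Each open branch fixes some atoms; the unmentioned ones are free. Counting distinct full assignments: branch {B=false} (A, C, D, E, F) contributes 32 new; branch {A=true, B=false} (C, D, E, F) contributes 0 new; branch {B=false, F=false} (A, C, D, E) contributes 0 new; branch {A=true, F=false} (B, C, D, E) contributes 8 new; branch {A=true, B=false} (C, D, E, F) contributes 0 new; branch {A=true, F=false} (B, C, D, E) contributes 0 new; branch {A=false, D=true} (B, C, E, F) contributes 8 new; branch {C=true, D=true} (A, B, E, F) contributes 2 new. Total: 50.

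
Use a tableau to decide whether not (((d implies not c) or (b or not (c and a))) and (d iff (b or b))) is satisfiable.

Satisfiable

Initial set: {T not (((d implies not c) or (b or not (c and a))) and (d iff (b or b)))}.
T not (((d implies not c) or (b or not (c and a))) and (d iff (b or b))): β-rule — branch into F ((d implies not c) or (b or not (c and a)))  //  F (d iff (b or b)).
  branch 1 (add F ((d implies not c) or (b or not (c and a)))):
    F ((d implies not c) or (b or not (c and a))): α-rule — add F (d implies not c), F (b or not (c and a)).
    F (d implies not c): α-rule — add T d, F not c.
    F (b or not (c and a)): α-rule — add F b, F not (c and a).
    F not (c and a): α-rule — add T c, T a.
    ○ open, literals {a=T, b=F, c=T, d=T}.
  branch 2 (add F (d iff (b or b))):
    F (d iff (b or b)): β-rule — branch into T d, F (b or b)  //  F d, T (b or b).
      branch 2.1 (add T d, F (b or b)):
        F (b or b): α-rule — add F b, F b.
        ○ open, literals {b=F, d=T}.
      branch 2.2 (add F d, T (b or b)):
        T (b or b): β-rule — branch into T b  //  T b.
          branch 2.2.1 (add T b):
            ○ open, literals {b=T, d=F}.
          branch 2.2.2 (add T b):
            ○ open, literals {b=T, d=F}.
0 branches closed, 4 open.
An open branch gives a satisfying assignment: a=T, b=F, c=T, d=T.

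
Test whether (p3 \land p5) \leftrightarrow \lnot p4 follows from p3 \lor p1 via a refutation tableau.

Initial set: {(p3 \lor p1); \lnot ((p3 \land p5) \leftrightarrow \lnot p4)}.
(p3 \lor p1): β-rule — branch into p3  //  p1.
  branch 1 (add p3):
    \lnot ((p3 \land p5) \leftrightarrow \lnot p4): β-rule — branch into (p3 \land p5), \lnot \lnot p4  //  \lnot (p3 \land p5), \lnot p4.
      branch 1.1 (add (p3 \land p5), \lnot \lnot p4):
        (p3 \land p5): α-rule — add p3, p5.
        ○ open, literals {p3=1, p4=1, p5=1}.
      branch 1.2 (add \lnot (p3 \land p5), \lnot p4):
        \lnot (p3 \land p5): β-rule — branch into \lnot p3  //  \lnot p5.
          branch 1.2.1 (add \lnot p3):
            × closes — contains both p3 and \lnot p3.
          branch 1.2.2 (add \lnot p5):
            ○ open, literals {p3=1, p4=0, p5=0}.
  branch 2 (add p1):
    \lnot ((p3 \land p5) \leftrightarrow \lnot p4): β-rule — branch into (p3 \land p5), \lnot \lnot p4  //  \lnot (p3 \land p5), \lnot p4.
      branch 2.1 (add (p3 \land p5), \lnot \lnot p4):
        (p3 \land p5): α-rule — add p3, p5.
        ○ open, literals {p1=1, p3=1, p4=1, p5=1}.
      branch 2.2 (add \lnot (p3 \land p5), \lnot p4):
        \lnot (p3 \land p5): β-rule — branch into \lnot p3  //  \lnot p5.
          branch 2.2.1 (add \lnot p3):
            ○ open, literals {p1=1, p3=0, p4=0}.
          branch 2.2.2 (add \lnot p5):
            ○ open, literals {p1=1, p4=0, p5=0}.
1 branch closed, 5 open.
An open branch gives a countermodel: p3=1, p4=1, p5=1 (unmentioned atoms arbitrary); the premises hold there but the conclusion fails.

No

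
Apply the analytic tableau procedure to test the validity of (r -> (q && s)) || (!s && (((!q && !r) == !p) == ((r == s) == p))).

Assume the negation and expand:
Initial set: {!((r -> (q && s)) || (!s && (((!q && !r) == !p) == ((r == s) == p))))}.
!((r -> (q && s)) || (!s && (((!q && !r) == !p) == ((r == s) == p)))): α-rule — add !(r -> (q && s)), !(!s && (((!q && !r) == !p) == ((r == s) == p))).
!(r -> (q && s)): α-rule — add r, !(q && s).
!(!s && (((!q && !r) == !p) == ((r == s) == p))): β-rule — branch into !!s  //  !(((!q && !r) == !p) == ((r == s) == p)).
  branch 1 (add !!s):
    !(q && s): β-rule — branch into !q  //  !s.
      branch 1.1 (add !q):
        ○ open, literals {q=0, r=1, s=1}.
      branch 1.2 (add !s):
        × closes — contains both s and !s.
  branch 2 (add !(((!q && !r) == !p) == ((r == s) == p))):
    !(q && s): β-rule — branch into !q  //  !s.
      branch 2.1 (add !q):
        !(((!q && !r) == !p) == ((r == s) == p)): β-rule — branch into ((!q && !r) == !p), !((r == s) == p)  //  !((!q && !r) == !p), ((r == s) == p).
          branch 2.1.1 (add ((!q && !r) == !p), !((r == s) == p)):
            ((!q && !r) == !p): β-rule — branch into (!q && !r), !p  //  !(!q && !r), !!p.
              branch 2.1.1.1 (add (!q && !r), !p):
                (!q && !r): α-rule — add !q, !r.
                × closes — contains both r and !r.
              branch 2.1.1.2 (add !(!q && !r), !!p):
                !((r == s) == p): β-rule — branch into (r == s), !p  //  !(r == s), p.
                  branch 2.1.1.2.1 (add (r == s), !p):
                    × closes — contains both p and !p.
                  branch 2.1.1.2.2 (add !(r == s), p):
                    !(!q && !r): β-rule — branch into !!q  //  !!r.
                      branch 2.1.1.2.2.1 (add !!q):
                        × closes — contains both q and !q.
                      branch 2.1.1.2.2.2 (add !!r):
                        !(r == s): β-rule — branch into r, !s  //  !r, s.
                          branch 2.1.1.2.2.2.1 (add r, !s):
                            ○ open, literals {p=1, q=0, r=1, s=0}.
                          branch 2.1.1.2.2.2.2 (add !r, s):
                            × closes — contains both r and !r.
          branch 2.1.2 (add !((!q && !r) == !p), ((r == s) == p)):
            !((!q && !r) == !p): β-rule — branch into (!q && !r), !!p  //  !(!q && !r), !p.
              branch 2.1.2.1 (add (!q && !r), !!p):
                (!q && !r): α-rule — add !q, !r.
                × closes — contains both r and !r.
              branch 2.1.2.2 (add !(!q && !r), !p):
                ((r == s) == p): β-rule — branch into (r == s), p  //  !(r == s), !p.
                  branch 2.1.2.2.1 (add (r == s), p):
                    × closes — contains both p and !p.
                  branch 2.1.2.2.2 (add !(r == s), !p):
                    !(!q && !r): β-rule — branch into !!q  //  !!r.
                      branch 2.1.2.2.2.1 (add !!q):
                        × closes — contains both q and !q.
                      branch 2.1.2.2.2.2 (add !!r):
                        !(r == s): β-rule — branch into r, !s  //  !r, s.
                          branch 2.1.2.2.2.2.1 (add r, !s):
                            ○ open, literals {p=0, q=0, r=1, s=0}.
                          branch 2.1.2.2.2.2.2 (add !r, s):
                            × closes — contains both r and !r.
      branch 2.2 (add !s):
        !(((!q && !r) == !p) == ((r == s) == p)): β-rule — branch into ((!q && !r) == !p), !((r == s) == p)  //  !((!q && !r) == !p), ((r == s) == p).
          branch 2.2.1 (add ((!q && !r) == !p), !((r == s) == p)):
            ((!q && !r) == !p): β-rule — branch into (!q && !r), !p  //  !(!q && !r), !!p.
              branch 2.2.1.1 (add (!q && !r), !p):
                (!q && !r): α-rule — add !q, !r.
                × closes — contains both r and !r.
              branch 2.2.1.2 (add !(!q && !r), !!p):
                !((r == s) == p): β-rule — branch into (r == s), !p  //  !(r == s), p.
                  branch 2.2.1.2.1 (add (r == s), !p):
                    × closes — contains both p and !p.
                  branch 2.2.1.2.2 (add !(r == s), p):
                    !(!q && !r): β-rule — branch into !!q  //  !!r.
                      branch 2.2.1.2.2.1 (add !!q):
                        !(r == s): β-rule — branch into r, !s  //  !r, s.
                          branch 2.2.1.2.2.1.1 (add r, !s):
                            ○ open, literals {p=1, q=1, r=1, s=0}.
                          branch 2.2.1.2.2.1.2 (add !r, s):
                            × closes — contains both r and !r.
                      branch 2.2.1.2.2.2 (add !!r):
                        !(r == s): β-rule — branch into r, !s  //  !r, s.
                          branch 2.2.1.2.2.2.1 (add r, !s):
                            ○ open, literals {p=1, r=1, s=0}.
                          branch 2.2.1.2.2.2.2 (add !r, s):
                            × closes — contains both r and !r.
          branch 2.2.2 (add !((!q && !r) == !p), ((r == s) == p)):
            !((!q && !r) == !p): β-rule — branch into (!q && !r), !!p  //  !(!q && !r), !p.
              branch 2.2.2.1 (add (!q && !r), !!p):
                (!q && !r): α-rule — add !q, !r.
                × closes — contains both r and !r.
              branch 2.2.2.2 (add !(!q && !r), !p):
                ((r == s) == p): β-rule — branch into (r == s), p  //  !(r == s), !p.
                  branch 2.2.2.2.1 (add (r == s), p):
                    × closes — contains both p and !p.
                  branch 2.2.2.2.2 (add !(r == s), !p):
                    !(!q && !r): β-rule — branch into !!q  //  !!r.
                      branch 2.2.2.2.2.1 (add !!q):
                        !(r == s): β-rule — branch into r, !s  //  !r, s.
                          branch 2.2.2.2.2.1.1 (add r, !s):
                            ○ open, literals {p=0, q=1, r=1, s=0}.
                          branch 2.2.2.2.2.1.2 (add !r, s):
                            × closes — contains both r and !r.
                      branch 2.2.2.2.2.2 (add !!r):
                        !(r == s): β-rule — branch into r, !s  //  !r, s.
                          branch 2.2.2.2.2.2.1 (add r, !s):
                            ○ open, literals {p=0, r=1, s=0}.
                          branch 2.2.2.2.2.2.2 (add !r, s):
                            × closes — contains both r and !r.
17 branches closed, 7 open.
An open branch gives a countermodel: q=0, r=1, s=1 (unmentioned atoms arbitrary); under it the original formula is false.

Not valid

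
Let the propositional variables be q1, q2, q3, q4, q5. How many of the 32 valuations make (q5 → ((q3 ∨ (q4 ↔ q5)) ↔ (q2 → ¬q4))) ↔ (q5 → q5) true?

24

Initial set: {((q5 → ((q3 ∨ (q4 ↔ q5)) ↔ (q2 → ¬q4))) ↔ (q5 → q5))}.
((q5 → ((q3 ∨ (q4 ↔ q5)) ↔ (q2 → ¬q4))) ↔ (q5 → q5)): β-rule — branch into (q5 → ((q3 ∨ (q4 ↔ q5)) ↔ (q2 → ¬q4))), (q5 → q5)  //  ¬(q5 → ((q3 ∨ (q4 ↔ q5)) ↔ (q2 → ¬q4))), ¬(q5 → q5).
  branch 1 (add (q5 → ((q3 ∨ (q4 ↔ q5)) ↔ (q2 → ¬q4))), (q5 → q5)):
    (q5 → ((q3 ∨ (q4 ↔ q5)) ↔ (q2 → ¬q4))): β-rule — branch into ¬q5  //  ((q3 ∨ (q4 ↔ q5)) ↔ (q2 → ¬q4)).
      branch 1.1 (add ¬q5):
        (q5 → q5): β-rule — branch into ¬q5  //  q5.
          branch 1.1.1 (add ¬q5):
            ○ open, literals {q5=false}.
          branch 1.1.2 (add q5):
            × closes — contains both q5 and ¬q5.
      branch 1.2 (add ((q3 ∨ (q4 ↔ q5)) ↔ (q2 → ¬q4))):
        (q5 → q5): β-rule — branch into ¬q5  //  q5.
          branch 1.2.1 (add ¬q5):
            ((q3 ∨ (q4 ↔ q5)) ↔ (q2 → ¬q4)): β-rule — branch into (q3 ∨ (q4 ↔ q5)), (q2 → ¬q4)  //  ¬(q3 ∨ (q4 ↔ q5)), ¬(q2 → ¬q4).
              branch 1.2.1.1 (add (q3 ∨ (q4 ↔ q5)), (q2 → ¬q4)):
                (q3 ∨ (q4 ↔ q5)): β-rule — branch into q3  //  (q4 ↔ q5).
                  branch 1.2.1.1.1 (add q3):
                    (q2 → ¬q4): β-rule — branch into ¬q2  //  ¬q4.
                      branch 1.2.1.1.1.1 (add ¬q2):
                        ○ open, literals {q2=false, q3=true, q5=false}.
                      branch 1.2.1.1.1.2 (add ¬q4):
                        ○ open, literals {q3=true, q4=false, q5=false}.
                  branch 1.2.1.1.2 (add (q4 ↔ q5)):
                    (q2 → ¬q4): β-rule — branch into ¬q2  //  ¬q4.
                      branch 1.2.1.1.2.1 (add ¬q2):
                        (q4 ↔ q5): β-rule — branch into q4, q5  //  ¬q4, ¬q5.
                          branch 1.2.1.1.2.1.1 (add q4, q5):
                            × closes — contains both q5 and ¬q5.
                          branch 1.2.1.1.2.1.2 (add ¬q4, ¬q5):
                            ○ open, literals {q2=false, q4=false, q5=false}.
                      branch 1.2.1.1.2.2 (add ¬q4):
                        (q4 ↔ q5): β-rule — branch into q4, q5  //  ¬q4, ¬q5.
                          branch 1.2.1.1.2.2.1 (add q4, q5):
                            × closes — contains both q4 and ¬q4.
                          branch 1.2.1.1.2.2.2 (add ¬q4, ¬q5):
                            ○ open, literals {q4=false, q5=false}.
              branch 1.2.1.2 (add ¬(q3 ∨ (q4 ↔ q5)), ¬(q2 → ¬q4)):
                ¬(q3 ∨ (q4 ↔ q5)): α-rule — add ¬q3, ¬(q4 ↔ q5).
                ¬(q2 → ¬q4): α-rule — add q2, ¬¬q4.
                ¬(q4 ↔ q5): β-rule — branch into q4, ¬q5  //  ¬q4, q5.
                  branch 1.2.1.2.1 (add q4, ¬q5):
                    ○ open, literals {q2=true, q3=false, q4=true, q5=false}.
                  branch 1.2.1.2.2 (add ¬q4, q5):
                    × closes — contains both q4 and ¬q4.
          branch 1.2.2 (add q5):
            ((q3 ∨ (q4 ↔ q5)) ↔ (q2 → ¬q4)): β-rule — branch into (q3 ∨ (q4 ↔ q5)), (q2 → ¬q4)  //  ¬(q3 ∨ (q4 ↔ q5)), ¬(q2 → ¬q4).
              branch 1.2.2.1 (add (q3 ∨ (q4 ↔ q5)), (q2 → ¬q4)):
                (q3 ∨ (q4 ↔ q5)): β-rule — branch into q3  //  (q4 ↔ q5).
                  branch 1.2.2.1.1 (add q3):
                    (q2 → ¬q4): β-rule — branch into ¬q2  //  ¬q4.
                      branch 1.2.2.1.1.1 (add ¬q2):
                        ○ open, literals {q2=false, q3=true, q5=true}.
                      branch 1.2.2.1.1.2 (add ¬q4):
                        ○ open, literals {q3=true, q4=false, q5=true}.
                  branch 1.2.2.1.2 (add (q4 ↔ q5)):
                    (q2 → ¬q4): β-rule — branch into ¬q2  //  ¬q4.
                      branch 1.2.2.1.2.1 (add ¬q2):
                        (q4 ↔ q5): β-rule — branch into q4, q5  //  ¬q4, ¬q5.
                          branch 1.2.2.1.2.1.1 (add q4, q5):
                            ○ open, literals {q2=false, q4=true, q5=true}.
                          branch 1.2.2.1.2.1.2 (add ¬q4, ¬q5):
                            × closes — contains both q5 and ¬q5.
                      branch 1.2.2.1.2.2 (add ¬q4):
                        (q4 ↔ q5): β-rule — branch into q4, q5  //  ¬q4, ¬q5.
                          branch 1.2.2.1.2.2.1 (add q4, q5):
                            × closes — contains both q4 and ¬q4.
                          branch 1.2.2.1.2.2.2 (add ¬q4, ¬q5):
                            × closes — contains both q5 and ¬q5.
              branch 1.2.2.2 (add ¬(q3 ∨ (q4 ↔ q5)), ¬(q2 → ¬q4)):
                ¬(q3 ∨ (q4 ↔ q5)): α-rule — add ¬q3, ¬(q4 ↔ q5).
                ¬(q2 → ¬q4): α-rule — add q2, ¬¬q4.
                ¬(q4 ↔ q5): β-rule — branch into q4, ¬q5  //  ¬q4, q5.
                  branch 1.2.2.2.1 (add q4, ¬q5):
                    × closes — contains both q5 and ¬q5.
                  branch 1.2.2.2.2 (add ¬q4, q5):
                    × closes — contains both q4 and ¬q4.
  branch 2 (add ¬(q5 → ((q3 ∨ (q4 ↔ q5)) ↔ (q2 → ¬q4))), ¬(q5 → q5)):
    ¬(q5 → ((q3 ∨ (q4 ↔ q5)) ↔ (q2 → ¬q4))): α-rule — add q5, ¬((q3 ∨ (q4 ↔ q5)) ↔ (q2 → ¬q4)).
    ¬(q5 → q5): α-rule — add q5, ¬q5.
    × closes — contains both q5 and ¬q5.
10 branches closed, 9 open.
Each open branch fixes some atoms; the unmentioned ones are free. Counting distinct full assignments: branch {q5=false} (q1, q2, q3, q4) contributes 16 new; branch {q2=false, q3=true, q5=false} (q1, q4) contributes 0 new; branch {q3=true, q4=false, q5=false} (q1, q2) contributes 0 new; branch {q2=false, q4=false, q5=false} (q1, q3) contributes 0 new; branch {q4=false, q5=false} (q1, q2, q3) contributes 0 new; branch {q2=true, q3=false, q4=true, q5=false} (q1) contributes 0 new; branch {q2=false, q3=true, q5=true} (q1, q4) contributes 4 new; branch {q3=true, q4=false, q5=true} (q1, q2) contributes 2 new; branch {q2=false, q4=true, q5=true} (q1, q3) contributes 2 new. Total: 24.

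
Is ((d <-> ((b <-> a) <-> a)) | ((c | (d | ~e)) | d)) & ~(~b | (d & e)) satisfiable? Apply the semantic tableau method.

Satisfiable

Initial set: {T (((d <-> ((b <-> a) <-> a)) | ((c | (d | ~e)) | d)) & ~(~b | (d & e)))}.
T (((d <-> ((b <-> a) <-> a)) | ((c | (d | ~e)) | d)) & ~(~b | (d & e))): α-rule — add T ((d <-> ((b <-> a) <-> a)) | ((c | (d | ~e)) | d)), T ~(~b | (d & e)).
T ~(~b | (d & e)): α-rule — add F ~b, F (d & e).
T ((d <-> ((b <-> a) <-> a)) | ((c | (d | ~e)) | d)): β-rule — branch into T (d <-> ((b <-> a) <-> a))  //  T ((c | (d | ~e)) | d).
  branch 1 (add T (d <-> ((b <-> a) <-> a))):
    F (d & e): β-rule — branch into F d  //  F e.
      branch 1.1 (add F d):
        T (d <-> ((b <-> a) <-> a)): β-rule — branch into T d, T ((b <-> a) <-> a)  //  F d, F ((b <-> a) <-> a).
          branch 1.1.1 (add T d, T ((b <-> a) <-> a)):
            × closes — contains both d and ~d.
          branch 1.1.2 (add F d, F ((b <-> a) <-> a)):
            F ((b <-> a) <-> a): β-rule — branch into T (b <-> a), F a  //  F (b <-> a), T a.
              branch 1.1.2.1 (add T (b <-> a), F a):
                T (b <-> a): β-rule — branch into T b, T a  //  F b, F a.
                  branch 1.1.2.1.1 (add T b, T a):
                    × closes — contains both a and ~a.
                  branch 1.1.2.1.2 (add F b, F a):
                    × closes — contains both b and ~b.
              branch 1.1.2.2 (add F (b <-> a), T a):
                F (b <-> a): β-rule — branch into T b, F a  //  F b, T a.
                  branch 1.1.2.2.1 (add T b, F a):
                    × closes — contains both a and ~a.
                  branch 1.1.2.2.2 (add F b, T a):
                    × closes — contains both b and ~b.
      branch 1.2 (add F e):
        T (d <-> ((b <-> a) <-> a)): β-rule — branch into T d, T ((b <-> a) <-> a)  //  F d, F ((b <-> a) <-> a).
          branch 1.2.1 (add T d, T ((b <-> a) <-> a)):
            T ((b <-> a) <-> a): β-rule — branch into T (b <-> a), T a  //  F (b <-> a), F a.
              branch 1.2.1.1 (add T (b <-> a), T a):
                T (b <-> a): β-rule — branch into T b, T a  //  F b, F a.
                  branch 1.2.1.1.1 (add T b, T a):
                    ○ open, literals {a=T, b=T, d=T, e=F}.
                  branch 1.2.1.1.2 (add F b, F a):
                    × closes — contains both b and ~b.
              branch 1.2.1.2 (add F (b <-> a), F a):
                F (b <-> a): β-rule — branch into T b, F a  //  F b, T a.
                  branch 1.2.1.2.1 (add T b, F a):
                    ○ open, literals {a=F, b=T, d=T, e=F}.
                  branch 1.2.1.2.2 (add F b, T a):
                    × closes — contains both b and ~b.
          branch 1.2.2 (add F d, F ((b <-> a) <-> a)):
            F ((b <-> a) <-> a): β-rule — branch into T (b <-> a), F a  //  F (b <-> a), T a.
              branch 1.2.2.1 (add T (b <-> a), F a):
                T (b <-> a): β-rule — branch into T b, T a  //  F b, F a.
                  branch 1.2.2.1.1 (add T b, T a):
                    × closes — contains both a and ~a.
                  branch 1.2.2.1.2 (add F b, F a):
                    × closes — contains both b and ~b.
              branch 1.2.2.2 (add F (b <-> a), T a):
                F (b <-> a): β-rule — branch into T b, F a  //  F b, T a.
                  branch 1.2.2.2.1 (add T b, F a):
                    × closes — contains both a and ~a.
                  branch 1.2.2.2.2 (add F b, T a):
                    × closes — contains both b and ~b.
  branch 2 (add T ((c | (d | ~e)) | d)):
    F (d & e): β-rule — branch into F d  //  F e.
      branch 2.1 (add F d):
        T ((c | (d | ~e)) | d): β-rule — branch into T (c | (d | ~e))  //  T d.
          branch 2.1.1 (add T (c | (d | ~e))):
            T (c | (d | ~e)): β-rule — branch into T c  //  T (d | ~e).
              branch 2.1.1.1 (add T c):
                ○ open, literals {b=T, c=T, d=F}.
              branch 2.1.1.2 (add T (d | ~e)):
                T (d | ~e): β-rule — branch into T d  //  T ~e.
                  branch 2.1.1.2.1 (add T d):
                    × closes — contains both d and ~d.
                  branch 2.1.1.2.2 (add T ~e):
                    ○ open, literals {b=T, d=F, e=F}.
          branch 2.1.2 (add T d):
            × closes — contains both d and ~d.
      branch 2.2 (add F e):
        T ((c | (d | ~e)) | d): β-rule — branch into T (c | (d | ~e))  //  T d.
          branch 2.2.1 (add T (c | (d | ~e))):
            T (c | (d | ~e)): β-rule — branch into T c  //  T (d | ~e).
              branch 2.2.1.1 (add T c):
                ○ open, literals {b=T, c=T, e=F}.
              branch 2.2.1.2 (add T (d | ~e)):
                T (d | ~e): β-rule — branch into T d  //  T ~e.
                  branch 2.2.1.2.1 (add T d):
                    ○ open, literals {b=T, d=T, e=F}.
                  branch 2.2.1.2.2 (add T ~e):
                    ○ open, literals {b=T, e=F}.
          branch 2.2.2 (add T d):
            ○ open, literals {b=T, d=T, e=F}.
13 branches closed, 8 open.
An open branch gives a satisfying assignment: a=T, b=T, d=T, e=F.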